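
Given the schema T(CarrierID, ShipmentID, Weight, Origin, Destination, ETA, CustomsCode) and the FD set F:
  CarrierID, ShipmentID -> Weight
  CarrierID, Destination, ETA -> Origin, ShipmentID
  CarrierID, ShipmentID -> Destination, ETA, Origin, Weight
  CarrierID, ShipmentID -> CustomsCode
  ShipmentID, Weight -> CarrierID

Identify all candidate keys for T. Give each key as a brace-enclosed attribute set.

{CarrierID, ShipmentID}⁺ = {CarrierID, CustomsCode, Destination, ETA, Origin, ShipmentID, Weight}, which is every attribute, so {CarrierID, ShipmentID} is a candidate key.
{ShipmentID, Weight}⁺ = {CarrierID, CustomsCode, Destination, ETA, Origin, ShipmentID, Weight}, which is every attribute, so {ShipmentID, Weight} is a candidate key.
{CarrierID, Destination, ETA}⁺ = {CarrierID, CustomsCode, Destination, ETA, Origin, ShipmentID, Weight}, which is every attribute, so {CarrierID, Destination, ETA} is a candidate key.
These are minimal and exhaustive — every other superkey contains one of them.

{CarrierID, Destination, ETA}, {CarrierID, ShipmentID}, {ShipmentID, Weight}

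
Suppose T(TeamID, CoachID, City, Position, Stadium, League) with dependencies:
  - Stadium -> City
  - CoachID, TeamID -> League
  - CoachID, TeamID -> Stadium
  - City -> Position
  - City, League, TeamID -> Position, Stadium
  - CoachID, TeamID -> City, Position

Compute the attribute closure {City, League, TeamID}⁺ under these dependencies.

Start with {City, League, TeamID}.
City -> Position applies; add {Position} → now {City, League, Position, TeamID}.
City, League, TeamID -> Position, Stadium applies; add {Stadium} → now {City, League, Position, Stadium, TeamID}.
No further FD applies.

{City, League, Position, Stadium, TeamID}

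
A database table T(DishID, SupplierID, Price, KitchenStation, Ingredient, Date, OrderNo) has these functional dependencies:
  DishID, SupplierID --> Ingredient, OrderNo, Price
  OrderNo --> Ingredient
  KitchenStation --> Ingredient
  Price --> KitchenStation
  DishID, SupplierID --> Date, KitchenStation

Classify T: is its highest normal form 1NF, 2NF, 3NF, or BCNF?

2NF

Candidate key: {DishID, SupplierID}. Prime attributes: {DishID, SupplierID}.
For OrderNo --> Ingredient we have {OrderNo}⁺ = {Ingredient, OrderNo}; {OrderNo} is not a superkey, so BCNF fails.
OrderNo --> Ingredient determines the non-prime attribute {Ingredient} from a non-superkey — 3NF is violated.
No non-prime attribute depends on a proper subset of any candidate key, so 2NF holds.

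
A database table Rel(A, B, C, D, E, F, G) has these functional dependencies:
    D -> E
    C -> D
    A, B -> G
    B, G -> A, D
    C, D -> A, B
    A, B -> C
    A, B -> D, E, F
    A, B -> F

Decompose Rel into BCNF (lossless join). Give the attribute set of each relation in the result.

{A, B, C, D, F, G}; {D, E}

Candidate keys of the original relation: {A, B}, {B, G}, {C}.
{A, B, C, D, E, F, G}: {D} determines {D, E} here but is not a superkey — split on D -> E, giving {D, E} and {A, B, C, D, F, G}.
{D, E} is in BCNF.
{A, B, C, D, F, G} is in BCNF.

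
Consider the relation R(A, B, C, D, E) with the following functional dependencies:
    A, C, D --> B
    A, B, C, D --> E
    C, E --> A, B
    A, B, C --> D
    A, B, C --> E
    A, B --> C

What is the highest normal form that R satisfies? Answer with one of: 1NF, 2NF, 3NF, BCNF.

Candidate keys: {A, B}, {A, C, D}, {C, E}. Prime attributes: {A, B, C, D, E}.
The left-hand side of every FD is a superkey, so BCNF is satisfied.

BCNF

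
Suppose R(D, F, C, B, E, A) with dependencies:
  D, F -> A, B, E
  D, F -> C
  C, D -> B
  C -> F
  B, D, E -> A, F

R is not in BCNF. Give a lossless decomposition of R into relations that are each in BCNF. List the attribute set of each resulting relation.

Candidate keys of the original relation: {B, D, E}, {C, D}, {D, F}.
{A, B, C, D, E, F}: {C} determines {C, F} here but is not a superkey — split on C -> F, giving {C, F} and {A, B, C, D, E}.
{C, F} has no BCNF violation.
{A, B, C, D, E} has no BCNF violation.

{A, B, C, D, E}; {C, F}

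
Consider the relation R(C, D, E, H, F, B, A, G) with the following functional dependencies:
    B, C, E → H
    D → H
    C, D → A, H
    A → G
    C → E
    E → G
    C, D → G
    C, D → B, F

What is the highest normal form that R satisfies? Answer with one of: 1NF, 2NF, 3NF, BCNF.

Candidate key: {C, D}. Prime attributes: {C, D}.
B, C, E → H breaks BCNF: {B, C, E}⁺ = {B, C, E, G, H}, so {B, C, E} is not a superkey.
B, C, E → H has non-prime {H} on the right and a non-superkey on the left, so 3NF fails.
{C} is a proper subset of the key {C, D}, and {C}⁺ contains the non-prime attributes {E, G} — a partial dependency, so 2NF is violated.

1NF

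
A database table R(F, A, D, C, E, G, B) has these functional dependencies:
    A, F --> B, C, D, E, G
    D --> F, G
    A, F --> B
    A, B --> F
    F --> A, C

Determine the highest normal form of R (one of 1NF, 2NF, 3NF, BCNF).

Candidate keys: {A, B}, {D}, {F}. Prime attributes: {A, B, D, F}.
Every FD has a superkey on the left, so the relation is in BCNF.

BCNF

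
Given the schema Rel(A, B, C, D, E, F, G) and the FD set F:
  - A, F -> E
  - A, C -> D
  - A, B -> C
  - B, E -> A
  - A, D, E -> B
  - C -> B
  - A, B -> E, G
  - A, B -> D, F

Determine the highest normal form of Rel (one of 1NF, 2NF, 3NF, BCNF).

Candidate keys: {A, B}, {A, C}, {A, D, E}, {A, D, F}, {B, E}, {C, E}. Prime attributes: {A, B, C, D, E, F}.
A, F -> E breaks BCNF: {A, F}⁺ = {A, E, F}, so {A, F} is not a superkey.
Since {E} ⊆ prime attributes and every other non-superkey FD also has a prime right side, the schema is in 3NF.

3NF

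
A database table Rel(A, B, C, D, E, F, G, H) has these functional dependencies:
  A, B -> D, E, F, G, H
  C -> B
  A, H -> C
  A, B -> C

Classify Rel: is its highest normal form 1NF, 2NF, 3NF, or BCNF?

3NF

Candidate keys: {A, B}, {A, C}, {A, H}. Prime attributes: {A, B, C, H}.
C -> B breaks BCNF: {C}⁺ = {B, C}, so {C} is not a superkey.
Its right-hand attributes {B} are all prime, as are those of every other non-superkey FD — the relation is in 3NF.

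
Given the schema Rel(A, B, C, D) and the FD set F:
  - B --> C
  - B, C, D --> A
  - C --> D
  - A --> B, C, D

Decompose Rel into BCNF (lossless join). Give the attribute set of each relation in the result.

Candidate keys of the original relation: {A}, {B}.
In {A, B, C, D}, {C} is not a superkey ({C}⁺ restricted to this set is {C, D}), so split on C --> D into {C, D} and {A, B, C}.
{C, D} is in BCNF.
{A, B, C} is in BCNF.

{A, B, C}; {C, D}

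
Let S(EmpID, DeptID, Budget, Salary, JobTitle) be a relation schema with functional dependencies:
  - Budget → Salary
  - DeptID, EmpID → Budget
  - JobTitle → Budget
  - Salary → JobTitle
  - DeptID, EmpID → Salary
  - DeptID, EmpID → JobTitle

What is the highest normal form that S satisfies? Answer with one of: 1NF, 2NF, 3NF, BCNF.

2NF

Candidate key: {DeptID, EmpID}. Prime attributes: {DeptID, EmpID}.
Budget → Salary breaks BCNF: {Budget}⁺ = {Budget, JobTitle, Salary}, so {Budget} is not a superkey.
Budget → Salary determines the non-prime attribute {Salary} from a non-superkey — 3NF is violated.
No non-prime attribute depends on a proper subset of any candidate key, so 2NF holds.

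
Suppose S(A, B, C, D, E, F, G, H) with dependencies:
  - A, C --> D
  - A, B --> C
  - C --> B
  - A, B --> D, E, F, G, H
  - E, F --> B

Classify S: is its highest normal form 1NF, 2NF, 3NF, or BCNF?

3NF

Candidate keys: {A, B}, {A, C}, {A, E, F}. Prime attributes: {A, B, C, E, F}.
For C --> B we have {C}⁺ = {B, C}; {C} is not a superkey, so BCNF fails.
Since {B} ⊆ prime attributes and every other non-superkey FD also has a prime right side, the schema is in 3NF.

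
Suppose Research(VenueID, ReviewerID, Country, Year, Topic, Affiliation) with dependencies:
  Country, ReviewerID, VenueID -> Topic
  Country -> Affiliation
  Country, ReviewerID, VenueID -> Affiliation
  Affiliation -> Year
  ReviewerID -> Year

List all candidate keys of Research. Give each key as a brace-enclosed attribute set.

Attributes never on any right-hand side: {Country, ReviewerID, VenueID} — every candidate key must contain all of them.
{Country, ReviewerID, VenueID} is a candidate key since {Country, ReviewerID, VenueID}⁺ = {Affiliation, Country, ReviewerID, Topic, VenueID, Year} covers every attribute.
Every other attribute set either contains this one or has a smaller closure.

{Country, ReviewerID, VenueID}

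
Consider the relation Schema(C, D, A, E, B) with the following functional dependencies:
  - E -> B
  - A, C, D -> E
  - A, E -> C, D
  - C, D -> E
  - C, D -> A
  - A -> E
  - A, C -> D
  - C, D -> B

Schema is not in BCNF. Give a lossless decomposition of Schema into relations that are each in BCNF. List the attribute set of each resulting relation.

Candidate keys of the original relation: {A}, {C, D}.
Within {A, B, C, D, E}: {E}⁺ ∩ {A, B, C, D, E} = {B, E}, not the whole set, so E -> B violates BCNF; decompose into {B, E} and {A, C, D, E}.
{B, E} has no BCNF violation.
{A, C, D, E} has no BCNF violation.

{A, C, D, E}; {B, E}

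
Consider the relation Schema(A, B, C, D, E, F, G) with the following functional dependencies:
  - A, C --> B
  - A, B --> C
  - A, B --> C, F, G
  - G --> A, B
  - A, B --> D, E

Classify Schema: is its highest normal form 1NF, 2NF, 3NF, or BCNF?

BCNF

Candidate keys: {A, B}, {A, C}, {G}. Prime attributes: {A, B, C, G}.
Every FD has a superkey on the left, so the relation is in BCNF.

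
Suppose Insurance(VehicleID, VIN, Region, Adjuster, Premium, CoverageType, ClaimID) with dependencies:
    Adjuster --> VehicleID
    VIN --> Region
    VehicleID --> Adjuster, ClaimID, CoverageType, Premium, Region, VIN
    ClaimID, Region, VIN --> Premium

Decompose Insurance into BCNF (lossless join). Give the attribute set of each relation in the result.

Candidate keys of the original relation: {Adjuster}, {VehicleID}.
Within {Adjuster, ClaimID, CoverageType, Premium, Region, VIN, VehicleID}: {VIN}⁺ ∩ {Adjuster, ClaimID, CoverageType, Premium, Region, VIN, VehicleID} = {Region, VIN}, not the whole set, so VIN --> Region violates BCNF; decompose into {Region, VIN} and {Adjuster, ClaimID, CoverageType, Premium, VIN, VehicleID}.
{Region, VIN} has no BCNF violation.
Within {Adjuster, ClaimID, CoverageType, Premium, VIN, VehicleID}: {ClaimID, VIN}⁺ ∩ {Adjuster, ClaimID, CoverageType, Premium, VIN, VehicleID} = {ClaimID, Premium, VIN}, not the whole set, so ClaimID, VIN --> Premium violates BCNF; decompose into {ClaimID, Premium, VIN} and {Adjuster, ClaimID, CoverageType, VIN, VehicleID}.
{ClaimID, Premium, VIN} has no BCNF violation.
{Adjuster, ClaimID, CoverageType, VIN, VehicleID} has no BCNF violation.

{Adjuster, ClaimID, CoverageType, VIN, VehicleID}; {ClaimID, Premium, VIN}; {Region, VIN}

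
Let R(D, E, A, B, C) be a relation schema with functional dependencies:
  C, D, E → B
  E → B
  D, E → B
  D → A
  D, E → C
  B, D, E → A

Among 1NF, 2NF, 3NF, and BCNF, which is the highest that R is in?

Candidate key: {D, E}. Prime attributes: {D, E}.
E → B: {E}⁺ = {B, E}, which is not all of the attributes, so the left side is not a superkey — BCNF is violated.
E → B determines the non-prime attribute {B} from a non-superkey — 3NF is violated.
The proper key subset {D} of {D, E} determines non-prime {A}, so the relation is not even in 2NF.

1NF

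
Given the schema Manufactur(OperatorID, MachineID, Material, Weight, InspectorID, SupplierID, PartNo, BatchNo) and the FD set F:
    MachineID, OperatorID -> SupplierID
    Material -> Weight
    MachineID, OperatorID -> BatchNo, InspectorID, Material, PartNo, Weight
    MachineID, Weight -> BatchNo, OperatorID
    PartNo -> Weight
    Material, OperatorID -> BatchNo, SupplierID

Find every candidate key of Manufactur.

{MachineID, Material}, {MachineID, OperatorID}, {MachineID, PartNo}, {MachineID, Weight}

{MachineID} never appears on the right of any FD, so every key must include it.
{MachineID, Material}⁺ = {BatchNo, InspectorID, MachineID, Material, OperatorID, PartNo, SupplierID, Weight} — all of the relation — so {MachineID, Material} is a candidate key.
{MachineID, OperatorID}⁺ = {BatchNo, InspectorID, MachineID, Material, OperatorID, PartNo, SupplierID, Weight} — all of the relation — so {MachineID, OperatorID} is a candidate key.
{MachineID, PartNo}⁺ = {BatchNo, InspectorID, MachineID, Material, OperatorID, PartNo, SupplierID, Weight} — all of the relation — so {MachineID, PartNo} is a candidate key.
{MachineID, Weight}⁺ = {BatchNo, InspectorID, MachineID, Material, OperatorID, PartNo, SupplierID, Weight} — all of the relation — so {MachineID, Weight} is a candidate key.
These are minimal and exhaustive — every other superkey contains one of them.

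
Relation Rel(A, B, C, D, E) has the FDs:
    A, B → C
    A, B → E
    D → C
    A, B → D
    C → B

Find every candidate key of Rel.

{A, B}, {A, C}, {A, D}

No FD produces {A}, so it must be in every candidate key.
{A, B} is a candidate key since {A, B}⁺ = {A, B, C, D, E} covers every attribute.
{A, C} is a candidate key since {A, C}⁺ = {A, B, C, D, E} covers every attribute.
{A, D} is a candidate key since {A, D}⁺ = {A, B, C, D, E} covers every attribute.
These are minimal and exhaustive — every other superkey contains one of them.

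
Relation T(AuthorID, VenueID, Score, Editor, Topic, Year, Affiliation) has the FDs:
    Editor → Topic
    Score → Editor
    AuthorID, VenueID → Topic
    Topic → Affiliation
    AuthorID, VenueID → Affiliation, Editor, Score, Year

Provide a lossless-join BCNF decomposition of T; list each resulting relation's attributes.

{Affiliation, Topic}; {AuthorID, Score, VenueID, Year}; {Editor, Score}; {Editor, Topic}

Candidate key of the original relation: {AuthorID, VenueID}.
Within {Affiliation, AuthorID, Editor, Score, Topic, VenueID, Year}: {Editor}⁺ ∩ {Affiliation, AuthorID, Editor, Score, Topic, VenueID, Year} = {Affiliation, Editor, Topic}, not the whole set, so Editor → Affiliation, Topic violates BCNF; decompose into {Affiliation, Editor, Topic} and {AuthorID, Editor, Score, VenueID, Year}.
Within {Affiliation, Editor, Topic}: {Topic}⁺ ∩ {Affiliation, Editor, Topic} = {Affiliation, Topic}, not the whole set, so Topic → Affiliation violates BCNF; decompose into {Affiliation, Topic} and {Editor, Topic}.
{Affiliation, Topic} is in BCNF.
{Editor, Topic} is in BCNF.
Within {AuthorID, Editor, Score, VenueID, Year}: {Score}⁺ ∩ {AuthorID, Editor, Score, VenueID, Year} = {Editor, Score}, not the whole set, so Score → Editor violates BCNF; decompose into {Editor, Score} and {AuthorID, Score, VenueID, Year}.
{Editor, Score} is in BCNF.
{AuthorID, Score, VenueID, Year} is in BCNF.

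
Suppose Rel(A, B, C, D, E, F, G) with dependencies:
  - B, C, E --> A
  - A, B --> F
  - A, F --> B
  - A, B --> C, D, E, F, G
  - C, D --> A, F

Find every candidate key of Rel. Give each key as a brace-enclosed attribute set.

{A, B}, {A, F}, {B, C, E}, {C, D}

{A, B} is a candidate key since {A, B}⁺ = {A, B, C, D, E, F, G} covers every attribute.
{A, F} is a candidate key since {A, F}⁺ = {A, B, C, D, E, F, G} covers every attribute.
{C, D} is a candidate key since {C, D}⁺ = {A, B, C, D, E, F, G} covers every attribute.
{B, C, E} is a candidate key since {B, C, E}⁺ = {A, B, C, D, E, F, G} covers every attribute.
These are minimal and exhaustive — every other superkey contains one of them.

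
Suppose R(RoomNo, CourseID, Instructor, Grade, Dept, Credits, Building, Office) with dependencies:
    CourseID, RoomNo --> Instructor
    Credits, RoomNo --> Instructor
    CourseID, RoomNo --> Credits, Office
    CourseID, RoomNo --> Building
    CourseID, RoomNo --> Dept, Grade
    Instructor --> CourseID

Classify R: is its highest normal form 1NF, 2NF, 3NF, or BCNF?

3NF

Candidate keys: {CourseID, RoomNo}, {Credits, RoomNo}, {Instructor, RoomNo}. Prime attributes: {CourseID, Credits, Instructor, RoomNo}.
Instructor --> CourseID breaks BCNF: {Instructor}⁺ = {CourseID, Instructor}, so {Instructor} is not a superkey.
But every attribute on its right side ({CourseID}) is prime, and the same holds for every other non-superkey FD, so 3NF still holds.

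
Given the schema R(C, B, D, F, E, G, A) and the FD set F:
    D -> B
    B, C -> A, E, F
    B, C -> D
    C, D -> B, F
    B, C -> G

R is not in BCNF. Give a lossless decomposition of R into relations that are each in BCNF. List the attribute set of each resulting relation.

{A, C, D, E, F, G}; {B, D}

Candidate keys of the original relation: {B, C}, {C, D}.
Within {A, B, C, D, E, F, G}: {D}⁺ ∩ {A, B, C, D, E, F, G} = {B, D}, not the whole set, so D -> B violates BCNF; decompose into {B, D} and {A, C, D, E, F, G}.
{B, D} has no BCNF violation.
{A, C, D, E, F, G} has no BCNF violation.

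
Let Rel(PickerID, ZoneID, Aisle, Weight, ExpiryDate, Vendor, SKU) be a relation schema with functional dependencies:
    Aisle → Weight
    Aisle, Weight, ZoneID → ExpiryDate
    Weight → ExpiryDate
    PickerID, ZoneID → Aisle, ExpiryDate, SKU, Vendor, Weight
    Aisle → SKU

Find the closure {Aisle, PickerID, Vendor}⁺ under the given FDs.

Start with {Aisle, PickerID, Vendor}.
Aisle → Weight applies; add {Weight} → now {Aisle, PickerID, Vendor, Weight}.
Weight → ExpiryDate applies; add {ExpiryDate} → now {Aisle, ExpiryDate, PickerID, Vendor, Weight}.
Aisle → SKU applies; add {SKU} → now {Aisle, ExpiryDate, PickerID, SKU, Vendor, Weight}.
No further FD applies.

{Aisle, ExpiryDate, PickerID, SKU, Vendor, Weight}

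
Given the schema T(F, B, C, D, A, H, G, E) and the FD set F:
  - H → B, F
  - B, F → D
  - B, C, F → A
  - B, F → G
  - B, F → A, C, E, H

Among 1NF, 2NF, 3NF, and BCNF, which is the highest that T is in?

BCNF

Candidate keys: {B, F}, {H}. Prime attributes: {B, F, H}.
Each dependency's left side is a superkey — BCNF holds.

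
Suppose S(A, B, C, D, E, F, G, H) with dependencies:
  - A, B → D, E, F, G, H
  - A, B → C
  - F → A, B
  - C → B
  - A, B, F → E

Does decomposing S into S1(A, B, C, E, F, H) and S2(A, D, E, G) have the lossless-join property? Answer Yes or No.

S1 ∩ S2 = {A, E}; its closure under F is {A, E}.
S1 ⊄ {A, E} and S2 ⊄ {A, E}, so the split is lossy.

No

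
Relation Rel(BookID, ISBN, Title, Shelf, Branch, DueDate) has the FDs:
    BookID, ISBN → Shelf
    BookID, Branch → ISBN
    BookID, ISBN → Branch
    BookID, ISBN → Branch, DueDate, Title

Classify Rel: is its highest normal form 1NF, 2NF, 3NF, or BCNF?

Candidate keys: {BookID, Branch}, {BookID, ISBN}. Prime attributes: {BookID, Branch, ISBN}.
Every FD has a superkey on the left, so the relation is in BCNF.

BCNF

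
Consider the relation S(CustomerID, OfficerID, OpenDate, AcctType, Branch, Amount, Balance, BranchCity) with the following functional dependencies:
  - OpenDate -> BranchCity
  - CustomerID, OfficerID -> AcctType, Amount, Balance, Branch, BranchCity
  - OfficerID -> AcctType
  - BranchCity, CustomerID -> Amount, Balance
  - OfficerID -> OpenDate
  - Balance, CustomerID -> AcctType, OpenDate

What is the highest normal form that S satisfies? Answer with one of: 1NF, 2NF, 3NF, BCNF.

1NF

Candidate key: {CustomerID, OfficerID}. Prime attributes: {CustomerID, OfficerID}.
OpenDate -> BranchCity: {OpenDate}⁺ = {BranchCity, OpenDate}, which is not all of the attributes, so the left side is not a superkey — BCNF is violated.
Because {BranchCity} is non-prime and the left side of OpenDate -> BranchCity is not a superkey, the relation is not in 3NF.
{OfficerID} is a proper subset of the key {CustomerID, OfficerID}, and {OfficerID}⁺ contains the non-prime attributes {AcctType, BranchCity, OpenDate} — a partial dependency, so 2NF is violated.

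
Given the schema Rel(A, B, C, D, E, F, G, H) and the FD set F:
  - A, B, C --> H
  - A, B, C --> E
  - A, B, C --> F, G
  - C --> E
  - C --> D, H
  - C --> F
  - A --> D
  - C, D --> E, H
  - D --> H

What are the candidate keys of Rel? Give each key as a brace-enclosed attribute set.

{A, B, C}

No FD produces {A, B, C}, so they must be in every candidate key.
{A, B, C}⁺ = {A, B, C, D, E, F, G, H}, which is every attribute, so {A, B, C} is a candidate key.
No other minimal set has full closure, so this is the only candidate key.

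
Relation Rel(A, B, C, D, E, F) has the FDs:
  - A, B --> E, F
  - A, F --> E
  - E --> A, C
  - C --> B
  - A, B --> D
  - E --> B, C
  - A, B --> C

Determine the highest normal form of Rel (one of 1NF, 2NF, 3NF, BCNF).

3NF

Candidate keys: {A, B}, {A, C}, {A, F}, {E}. Prime attributes: {A, B, C, E, F}.
For C --> B we have {C}⁺ = {B, C}; {C} is not a superkey, so BCNF fails.
Since {B} ⊆ prime attributes and every other non-superkey FD also has a prime right side, the schema is in 3NF.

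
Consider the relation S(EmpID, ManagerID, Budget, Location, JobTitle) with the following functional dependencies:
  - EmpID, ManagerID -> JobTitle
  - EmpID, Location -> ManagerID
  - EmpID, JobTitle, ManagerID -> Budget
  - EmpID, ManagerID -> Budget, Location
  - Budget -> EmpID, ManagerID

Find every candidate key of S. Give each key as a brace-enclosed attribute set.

Closure of {Budget} is {Budget, EmpID, JobTitle, Location, ManagerID}, the whole schema; {Budget} is a candidate key.
Closure of {EmpID, Location} is {Budget, EmpID, JobTitle, Location, ManagerID}, the whole schema; {EmpID, Location} is a candidate key.
Closure of {EmpID, ManagerID} is {Budget, EmpID, JobTitle, Location, ManagerID}, the whole schema; {EmpID, ManagerID} is a candidate key.
Any other superkey properly contains one of these, so there are no further candidate keys.

{Budget}, {EmpID, Location}, {EmpID, ManagerID}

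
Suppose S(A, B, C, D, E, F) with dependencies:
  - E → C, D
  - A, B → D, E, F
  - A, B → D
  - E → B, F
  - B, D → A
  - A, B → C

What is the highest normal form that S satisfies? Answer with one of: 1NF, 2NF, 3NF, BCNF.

Candidate keys: {A, B}, {B, D}, {E}. Prime attributes: {A, B, D, E}.
Each dependency's left side is a superkey — BCNF holds.

BCNF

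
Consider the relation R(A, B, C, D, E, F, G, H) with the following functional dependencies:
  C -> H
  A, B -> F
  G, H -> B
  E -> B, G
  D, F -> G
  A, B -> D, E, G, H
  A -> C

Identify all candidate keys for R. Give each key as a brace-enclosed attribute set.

Attributes never on any right-hand side: {A} — every candidate key must contain it.
{A, B} is a candidate key since {A, B}⁺ = {A, B, C, D, E, F, G, H} covers every attribute.
{A, E} is a candidate key since {A, E}⁺ = {A, B, C, D, E, F, G, H} covers every attribute.
{A, G} is a candidate key since {A, G}⁺ = {A, B, C, D, E, F, G, H} covers every attribute.
{A, D, F} is a candidate key since {A, D, F}⁺ = {A, B, C, D, E, F, G, H} covers every attribute.
No proper subset of any of these is a key, and no other minimal superkey exists.

{A, B}, {A, D, F}, {A, E}, {A, G}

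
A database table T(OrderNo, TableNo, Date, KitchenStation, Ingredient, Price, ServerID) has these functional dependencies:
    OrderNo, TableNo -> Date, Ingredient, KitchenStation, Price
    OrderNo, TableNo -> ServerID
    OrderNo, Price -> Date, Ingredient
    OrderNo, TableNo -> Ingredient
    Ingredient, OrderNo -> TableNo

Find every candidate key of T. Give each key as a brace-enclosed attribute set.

{Ingredient, OrderNo}, {OrderNo, Price}, {OrderNo, TableNo}

Attributes never on any right-hand side: {OrderNo} — every candidate key must contain it.
{Ingredient, OrderNo} is a candidate key since {Ingredient, OrderNo}⁺ = {Date, Ingredient, KitchenStation, OrderNo, Price, ServerID, TableNo} covers every attribute.
{OrderNo, Price} is a candidate key since {OrderNo, Price}⁺ = {Date, Ingredient, KitchenStation, OrderNo, Price, ServerID, TableNo} covers every attribute.
{OrderNo, TableNo} is a candidate key since {OrderNo, TableNo}⁺ = {Date, Ingredient, KitchenStation, OrderNo, Price, ServerID, TableNo} covers every attribute.
Any other superkey properly contains one of these, so there are no further candidate keys.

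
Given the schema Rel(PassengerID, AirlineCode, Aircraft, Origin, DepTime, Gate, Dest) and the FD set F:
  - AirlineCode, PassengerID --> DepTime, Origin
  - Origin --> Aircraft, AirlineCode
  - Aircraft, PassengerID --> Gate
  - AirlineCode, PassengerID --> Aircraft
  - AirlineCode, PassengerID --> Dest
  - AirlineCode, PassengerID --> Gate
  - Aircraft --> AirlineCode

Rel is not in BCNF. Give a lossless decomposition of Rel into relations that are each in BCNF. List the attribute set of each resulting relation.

{Aircraft, AirlineCode}; {Aircraft, Origin}; {DepTime, Dest, Gate, Origin, PassengerID}

Candidate keys of the original relation: {Aircraft, PassengerID}, {AirlineCode, PassengerID}, {Origin, PassengerID}.
Within {Aircraft, AirlineCode, DepTime, Dest, Gate, Origin, PassengerID}: {Origin}⁺ ∩ {Aircraft, AirlineCode, DepTime, Dest, Gate, Origin, PassengerID} = {Aircraft, AirlineCode, Origin}, not the whole set, so Origin --> Aircraft, AirlineCode violates BCNF; decompose into {Aircraft, AirlineCode, Origin} and {DepTime, Dest, Gate, Origin, PassengerID}.
Within {Aircraft, AirlineCode, Origin}: {Aircraft}⁺ ∩ {Aircraft, AirlineCode, Origin} = {Aircraft, AirlineCode}, not the whole set, so Aircraft --> AirlineCode violates BCNF; decompose into {Aircraft, AirlineCode} and {Aircraft, Origin}.
{Aircraft, AirlineCode}: every determinant is a superkey — BCNF.
{Aircraft, Origin}: every determinant is a superkey — BCNF.
{DepTime, Dest, Gate, Origin, PassengerID}: every determinant is a superkey — BCNF.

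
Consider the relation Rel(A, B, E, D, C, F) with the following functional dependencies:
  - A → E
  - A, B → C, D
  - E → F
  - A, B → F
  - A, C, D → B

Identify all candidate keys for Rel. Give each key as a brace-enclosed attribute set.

No FD produces {A}, so it must be in every candidate key.
{A, B} is a candidate key since {A, B}⁺ = {A, B, C, D, E, F} covers every attribute.
{A, C, D} is a candidate key since {A, C, D}⁺ = {A, B, C, D, E, F} covers every attribute.
No proper subset of any of these is a key, and no other minimal superkey exists.

{A, B}, {A, C, D}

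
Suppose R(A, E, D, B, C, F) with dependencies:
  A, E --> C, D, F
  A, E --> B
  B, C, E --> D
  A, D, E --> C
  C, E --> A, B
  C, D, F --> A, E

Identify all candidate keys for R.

{A, E}, {C, D, F}, {C, E}

{A, E} is a candidate key since {A, E}⁺ = {A, B, C, D, E, F} covers every attribute.
{C, E} is a candidate key since {C, E}⁺ = {A, B, C, D, E, F} covers every attribute.
{C, D, F} is a candidate key since {C, D, F}⁺ = {A, B, C, D, E, F} covers every attribute.
No proper subset of any of these is a key, and no other minimal superkey exists.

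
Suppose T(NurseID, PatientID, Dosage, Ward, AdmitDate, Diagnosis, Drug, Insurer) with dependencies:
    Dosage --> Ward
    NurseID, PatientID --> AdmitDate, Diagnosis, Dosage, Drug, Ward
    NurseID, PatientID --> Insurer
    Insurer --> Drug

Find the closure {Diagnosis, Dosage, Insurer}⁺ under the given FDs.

{Diagnosis, Dosage, Drug, Insurer, Ward}

Start with {Diagnosis, Dosage, Insurer}.
Dosage --> Ward applies; add {Ward} → now {Diagnosis, Dosage, Insurer, Ward}.
Insurer --> Drug applies; add {Drug} → now {Diagnosis, Dosage, Drug, Insurer, Ward}.
No further FD applies.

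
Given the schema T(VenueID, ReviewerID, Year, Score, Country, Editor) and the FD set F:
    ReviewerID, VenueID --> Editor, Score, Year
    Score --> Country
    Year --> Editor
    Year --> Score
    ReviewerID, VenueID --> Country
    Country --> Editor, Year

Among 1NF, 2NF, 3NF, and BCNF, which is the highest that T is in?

2NF

Candidate key: {ReviewerID, VenueID}. Prime attributes: {ReviewerID, VenueID}.
Score --> Country: {Score}⁺ = {Country, Editor, Score, Year}, which is not all of the attributes, so the left side is not a superkey — BCNF is violated.
Score --> Country determines the non-prime attribute {Country} from a non-superkey — 3NF is violated.
No non-prime attribute depends on a proper subset of any candidate key, so 2NF holds.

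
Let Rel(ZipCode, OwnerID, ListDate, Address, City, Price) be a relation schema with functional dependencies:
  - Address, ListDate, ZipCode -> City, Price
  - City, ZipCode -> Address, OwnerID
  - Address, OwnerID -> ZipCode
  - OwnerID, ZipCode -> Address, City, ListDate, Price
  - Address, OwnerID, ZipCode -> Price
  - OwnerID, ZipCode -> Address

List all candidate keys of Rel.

{Address, ListDate, ZipCode}, {Address, OwnerID}, {City, ZipCode}, {OwnerID, ZipCode}

{Address, OwnerID} is a candidate key since {Address, OwnerID}⁺ = {Address, City, ListDate, OwnerID, Price, ZipCode} covers every attribute.
{City, ZipCode} is a candidate key since {City, ZipCode}⁺ = {Address, City, ListDate, OwnerID, Price, ZipCode} covers every attribute.
{OwnerID, ZipCode} is a candidate key since {OwnerID, ZipCode}⁺ = {Address, City, ListDate, OwnerID, Price, ZipCode} covers every attribute.
{Address, ListDate, ZipCode} is a candidate key since {Address, ListDate, ZipCode}⁺ = {Address, City, ListDate, OwnerID, Price, ZipCode} covers every attribute.
Any other superkey properly contains one of these, so there are no further candidate keys.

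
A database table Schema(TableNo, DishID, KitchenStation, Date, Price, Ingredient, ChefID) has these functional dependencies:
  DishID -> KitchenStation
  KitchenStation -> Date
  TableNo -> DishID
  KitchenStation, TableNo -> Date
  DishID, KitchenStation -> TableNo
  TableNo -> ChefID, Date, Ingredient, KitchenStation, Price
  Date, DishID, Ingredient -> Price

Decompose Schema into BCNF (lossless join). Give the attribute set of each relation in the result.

{ChefID, DishID, Ingredient, KitchenStation, Price, TableNo}; {Date, KitchenStation}

Candidate keys of the original relation: {DishID}, {TableNo}.
{ChefID, Date, DishID, Ingredient, KitchenStation, Price, TableNo}: {KitchenStation} determines {Date, KitchenStation} here but is not a superkey — split on KitchenStation -> Date, giving {Date, KitchenStation} and {ChefID, DishID, Ingredient, KitchenStation, Price, TableNo}.
{Date, KitchenStation} has no BCNF violation.
{ChefID, DishID, Ingredient, KitchenStation, Price, TableNo} has no BCNF violation.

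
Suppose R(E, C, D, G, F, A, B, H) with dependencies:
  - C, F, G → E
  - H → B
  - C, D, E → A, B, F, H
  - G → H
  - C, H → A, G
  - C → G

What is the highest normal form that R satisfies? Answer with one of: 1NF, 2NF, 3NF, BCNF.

1NF

Candidate keys: {C, D, E}, {C, D, F}. Prime attributes: {C, D, E, F}.
C, F, G → E breaks BCNF: {C, F, G}⁺ = {A, B, C, E, F, G, H}, so {C, F, G} is not a superkey.
Because {B} is non-prime and the left side of H → B is not a superkey, the relation is not in 3NF.
The proper key subset {C} of {C, D, E} determines non-prime {A, B, G, H}, so the relation is not even in 2NF.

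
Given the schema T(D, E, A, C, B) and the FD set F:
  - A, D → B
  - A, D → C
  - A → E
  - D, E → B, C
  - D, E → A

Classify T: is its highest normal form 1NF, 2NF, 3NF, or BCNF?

3NF

Candidate keys: {A, D}, {D, E}. Prime attributes: {A, D, E}.
For A → E we have {A}⁺ = {A, E}; {A} is not a superkey, so BCNF fails.
But every attribute on its right side ({E}) is prime, and the same holds for every other non-superkey FD, so 3NF still holds.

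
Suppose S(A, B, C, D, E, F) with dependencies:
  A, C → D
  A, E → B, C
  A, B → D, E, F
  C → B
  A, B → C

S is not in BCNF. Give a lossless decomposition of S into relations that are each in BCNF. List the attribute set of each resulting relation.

Candidate keys of the original relation: {A, B}, {A, C}, {A, E}.
{A, B, C, D, E, F}: {C} determines {B, C} here but is not a superkey — split on C → B, giving {B, C} and {A, C, D, E, F}.
{B, C}: every determinant is a superkey — BCNF.
{A, C, D, E, F}: every determinant is a superkey — BCNF.

{A, C, D, E, F}; {B, C}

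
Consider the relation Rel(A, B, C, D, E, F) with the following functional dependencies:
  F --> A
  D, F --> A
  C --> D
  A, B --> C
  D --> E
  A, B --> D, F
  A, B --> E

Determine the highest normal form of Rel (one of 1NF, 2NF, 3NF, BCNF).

2NF

Candidate keys: {A, B}, {B, F}. Prime attributes: {A, B, F}.
For F --> A we have {F}⁺ = {A, F}; {F} is not a superkey, so BCNF fails.
Because {D} is non-prime and the left side of C --> D is not a superkey, the relation is not in 3NF.
Checking every proper subset of each key, none determines a non-prime attribute — 2NF is satisfied.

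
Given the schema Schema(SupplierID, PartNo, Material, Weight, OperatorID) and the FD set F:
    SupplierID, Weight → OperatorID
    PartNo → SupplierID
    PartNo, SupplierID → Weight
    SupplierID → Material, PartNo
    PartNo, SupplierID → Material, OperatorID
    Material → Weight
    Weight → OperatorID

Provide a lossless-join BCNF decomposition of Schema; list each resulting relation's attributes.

{Material, PartNo, SupplierID}; {Material, Weight}; {OperatorID, Weight}

Candidate keys of the original relation: {PartNo}, {SupplierID}.
Within {Material, OperatorID, PartNo, SupplierID, Weight}: {Material}⁺ ∩ {Material, OperatorID, PartNo, SupplierID, Weight} = {Material, OperatorID, Weight}, not the whole set, so Material → OperatorID, Weight violates BCNF; decompose into {Material, OperatorID, Weight} and {Material, PartNo, SupplierID}.
Within {Material, OperatorID, Weight}: {Weight}⁺ ∩ {Material, OperatorID, Weight} = {OperatorID, Weight}, not the whole set, so Weight → OperatorID violates BCNF; decompose into {OperatorID, Weight} and {Material, Weight}.
{OperatorID, Weight} is in BCNF.
{Material, Weight} is in BCNF.
{Material, PartNo, SupplierID} is in BCNF.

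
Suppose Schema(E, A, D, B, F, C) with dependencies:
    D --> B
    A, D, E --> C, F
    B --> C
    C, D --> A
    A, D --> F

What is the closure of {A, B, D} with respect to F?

Start with {A, B, D}.
B --> C applies; add {C} → now {A, B, C, D}.
A, D --> F applies; add {F} → now {A, B, C, D, F}.
No further FD applies.

{A, B, C, D, F}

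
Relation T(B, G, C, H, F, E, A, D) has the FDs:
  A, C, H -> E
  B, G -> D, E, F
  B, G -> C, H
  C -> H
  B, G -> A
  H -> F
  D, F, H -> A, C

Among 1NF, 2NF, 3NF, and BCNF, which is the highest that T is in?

Candidate key: {B, G}. Prime attributes: {B, G}.
A, C, H -> E breaks BCNF: {A, C, H}⁺ = {A, C, E, F, H}, so {A, C, H} is not a superkey.
A, C, H -> E has non-prime {E} on the right and a non-superkey on the left, so 3NF fails.
No non-prime attribute depends on a proper subset of any candidate key, so 2NF holds.

2NF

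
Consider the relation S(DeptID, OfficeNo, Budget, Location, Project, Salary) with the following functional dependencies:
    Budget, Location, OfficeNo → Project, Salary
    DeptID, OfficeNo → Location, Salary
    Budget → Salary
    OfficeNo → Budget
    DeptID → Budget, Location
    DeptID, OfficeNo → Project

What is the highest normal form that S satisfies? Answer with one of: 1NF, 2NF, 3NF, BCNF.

Candidate key: {DeptID, OfficeNo}. Prime attributes: {DeptID, OfficeNo}.
Budget, Location, OfficeNo → Project, Salary breaks BCNF: {Budget, Location, OfficeNo}⁺ = {Budget, Location, OfficeNo, Project, Salary}, so {Budget, Location, OfficeNo} is not a superkey.
Budget, Location, OfficeNo → Project, Salary determines the non-prime attributes {Project, Salary} from a non-superkey — 3NF is violated.
{DeptID} is a proper subset of the key {DeptID, OfficeNo}, and {DeptID}⁺ contains the non-prime attributes {Budget, Location, Salary} — a partial dependency, so 2NF is violated.

1NF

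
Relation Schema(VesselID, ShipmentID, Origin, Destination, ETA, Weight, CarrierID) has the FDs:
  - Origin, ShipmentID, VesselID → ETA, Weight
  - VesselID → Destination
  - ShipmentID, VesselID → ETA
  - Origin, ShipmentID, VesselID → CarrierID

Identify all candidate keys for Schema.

{Origin, ShipmentID, VesselID} never appear on the right of any FD, so every key must include all of them.
Closure of {Origin, ShipmentID, VesselID} is {CarrierID, Destination, ETA, Origin, ShipmentID, VesselID, Weight}, the whole schema; {Origin, ShipmentID, VesselID} is a candidate key.
No other minimal set has full closure, so this is the only candidate key.

{Origin, ShipmentID, VesselID}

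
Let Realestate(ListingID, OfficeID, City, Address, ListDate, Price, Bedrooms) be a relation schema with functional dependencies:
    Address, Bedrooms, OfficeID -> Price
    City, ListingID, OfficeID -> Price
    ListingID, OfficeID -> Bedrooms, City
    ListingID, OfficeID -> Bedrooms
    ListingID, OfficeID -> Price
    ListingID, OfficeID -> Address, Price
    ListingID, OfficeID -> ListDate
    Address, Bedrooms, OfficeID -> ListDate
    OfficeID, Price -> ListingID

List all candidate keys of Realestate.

No FD produces {OfficeID}, so it must be in every candidate key.
{ListingID, OfficeID} is a candidate key since {ListingID, OfficeID}⁺ = {Address, Bedrooms, City, ListDate, ListingID, OfficeID, Price} covers every attribute.
{OfficeID, Price} is a candidate key since {OfficeID, Price}⁺ = {Address, Bedrooms, City, ListDate, ListingID, OfficeID, Price} covers every attribute.
{Address, Bedrooms, OfficeID} is a candidate key since {Address, Bedrooms, OfficeID}⁺ = {Address, Bedrooms, City, ListDate, ListingID, OfficeID, Price} covers every attribute.
These are minimal and exhaustive — every other superkey contains one of them.

{Address, Bedrooms, OfficeID}, {ListingID, OfficeID}, {OfficeID, Price}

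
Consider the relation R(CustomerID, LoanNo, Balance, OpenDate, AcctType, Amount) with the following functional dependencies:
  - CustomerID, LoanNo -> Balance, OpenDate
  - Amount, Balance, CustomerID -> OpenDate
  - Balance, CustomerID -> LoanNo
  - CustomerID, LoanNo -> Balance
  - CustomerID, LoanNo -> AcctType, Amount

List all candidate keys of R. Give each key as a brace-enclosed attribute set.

{Balance, CustomerID}, {CustomerID, LoanNo}

{CustomerID} never appears on the right of any FD, so every key must include it.
{Balance, CustomerID}⁺ = {AcctType, Amount, Balance, CustomerID, LoanNo, OpenDate} — all of the relation — so {Balance, CustomerID} is a candidate key.
{CustomerID, LoanNo}⁺ = {AcctType, Amount, Balance, CustomerID, LoanNo, OpenDate} — all of the relation — so {CustomerID, LoanNo} is a candidate key.
No proper subset of any of these is a key, and no other minimal superkey exists.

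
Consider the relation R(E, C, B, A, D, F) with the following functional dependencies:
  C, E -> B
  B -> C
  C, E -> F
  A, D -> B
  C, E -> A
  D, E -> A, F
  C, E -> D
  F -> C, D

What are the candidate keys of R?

{B, E}, {C, E}, {D, E}, {E, F}

{E} never appears on the right of any FD, so every key must include it.
Closure of {B, E} is {A, B, C, D, E, F}, the whole schema; {B, E} is a candidate key.
Closure of {C, E} is {A, B, C, D, E, F}, the whole schema; {C, E} is a candidate key.
Closure of {D, E} is {A, B, C, D, E, F}, the whole schema; {D, E} is a candidate key.
Closure of {E, F} is {A, B, C, D, E, F}, the whole schema; {E, F} is a candidate key.
Any other superkey properly contains one of these, so there are no further candidate keys.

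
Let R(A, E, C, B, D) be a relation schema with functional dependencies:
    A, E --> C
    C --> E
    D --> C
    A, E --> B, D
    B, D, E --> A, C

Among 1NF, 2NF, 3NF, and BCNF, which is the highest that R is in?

3NF

Candidate keys: {A, C}, {A, D}, {A, E}, {B, D}. Prime attributes: {A, B, C, D, E}.
C --> E: {C}⁺ = {C, E}, which is not all of the attributes, so the left side is not a superkey — BCNF is violated.
Since {E} ⊆ prime attributes and every other non-superkey FD also has a prime right side, the schema is in 3NF.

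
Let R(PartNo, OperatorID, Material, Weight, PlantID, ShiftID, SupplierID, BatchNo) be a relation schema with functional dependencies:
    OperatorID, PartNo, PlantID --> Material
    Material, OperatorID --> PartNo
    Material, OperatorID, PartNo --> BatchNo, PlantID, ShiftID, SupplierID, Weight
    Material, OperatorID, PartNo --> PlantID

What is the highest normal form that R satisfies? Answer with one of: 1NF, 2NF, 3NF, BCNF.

BCNF

Candidate keys: {Material, OperatorID}, {OperatorID, PartNo, PlantID}. Prime attributes: {Material, OperatorID, PartNo, PlantID}.
The left-hand side of every FD is a superkey, so BCNF is satisfied.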